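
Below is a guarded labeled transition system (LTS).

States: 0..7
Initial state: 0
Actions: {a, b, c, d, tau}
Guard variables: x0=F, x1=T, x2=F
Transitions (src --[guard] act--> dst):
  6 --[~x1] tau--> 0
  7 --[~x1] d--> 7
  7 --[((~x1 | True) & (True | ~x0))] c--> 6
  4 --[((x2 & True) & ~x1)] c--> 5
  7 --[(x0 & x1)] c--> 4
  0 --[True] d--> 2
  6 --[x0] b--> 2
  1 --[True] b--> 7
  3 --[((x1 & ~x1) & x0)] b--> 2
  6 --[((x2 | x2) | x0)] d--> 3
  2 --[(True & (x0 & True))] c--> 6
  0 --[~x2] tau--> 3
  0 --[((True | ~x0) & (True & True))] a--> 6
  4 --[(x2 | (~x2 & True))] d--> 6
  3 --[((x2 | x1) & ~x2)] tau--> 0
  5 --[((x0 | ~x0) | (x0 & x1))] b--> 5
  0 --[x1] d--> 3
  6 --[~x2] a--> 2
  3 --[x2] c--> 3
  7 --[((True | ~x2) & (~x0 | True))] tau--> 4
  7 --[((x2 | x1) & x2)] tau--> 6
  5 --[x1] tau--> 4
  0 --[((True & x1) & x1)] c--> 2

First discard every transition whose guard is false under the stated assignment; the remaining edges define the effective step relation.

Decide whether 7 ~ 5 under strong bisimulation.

Answer: NOT BISIMILAR

Working:
Compute ~ classes (split until stable):
  round 0: {{0,1,2,3,4,5,6,7}}
  round 1: {{0},{1},{2},{3},{4},{5},{6},{7}}
stable after 2 split(s): 8 block(s)
7∈{7}, 5∈{5}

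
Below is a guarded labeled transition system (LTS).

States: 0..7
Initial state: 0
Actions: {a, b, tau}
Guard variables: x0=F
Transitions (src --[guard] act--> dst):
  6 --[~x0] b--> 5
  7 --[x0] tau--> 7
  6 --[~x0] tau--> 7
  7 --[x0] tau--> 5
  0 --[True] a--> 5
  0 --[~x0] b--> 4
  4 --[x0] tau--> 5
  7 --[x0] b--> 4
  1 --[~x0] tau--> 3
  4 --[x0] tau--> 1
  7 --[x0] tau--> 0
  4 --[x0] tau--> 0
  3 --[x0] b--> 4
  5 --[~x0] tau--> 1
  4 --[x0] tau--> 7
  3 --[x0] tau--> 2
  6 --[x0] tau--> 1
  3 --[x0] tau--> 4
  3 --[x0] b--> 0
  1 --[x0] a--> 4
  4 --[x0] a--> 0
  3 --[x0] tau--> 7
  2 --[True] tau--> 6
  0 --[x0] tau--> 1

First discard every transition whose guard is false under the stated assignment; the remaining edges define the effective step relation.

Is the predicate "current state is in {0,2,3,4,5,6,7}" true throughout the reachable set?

Answer: INVARIANT VIOLATED at state 1

Analysis:
Inv-set: {0,2,3,4,5,6,7}
Reachable = {0,1,3,4,5}
  0: safe
  1: ✗ unsafe
  3: safe
  4: safe
  5: safe
reach 1 via a·tau — violates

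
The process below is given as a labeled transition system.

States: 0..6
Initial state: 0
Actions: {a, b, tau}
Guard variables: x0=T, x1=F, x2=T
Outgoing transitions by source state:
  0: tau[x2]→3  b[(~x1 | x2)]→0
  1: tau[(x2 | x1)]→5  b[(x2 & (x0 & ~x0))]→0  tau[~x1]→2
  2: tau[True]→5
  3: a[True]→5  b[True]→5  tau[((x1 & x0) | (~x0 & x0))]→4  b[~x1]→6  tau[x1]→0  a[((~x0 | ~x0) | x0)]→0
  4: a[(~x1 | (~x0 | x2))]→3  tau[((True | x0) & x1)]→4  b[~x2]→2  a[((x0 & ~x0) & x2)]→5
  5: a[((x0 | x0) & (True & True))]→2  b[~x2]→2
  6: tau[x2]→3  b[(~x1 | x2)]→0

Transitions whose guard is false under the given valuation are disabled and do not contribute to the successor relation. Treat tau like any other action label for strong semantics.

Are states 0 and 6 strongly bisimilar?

Answer: BISIMILAR

Trace:
Bisimulation quotient by refinement:
  π0 = {{0,1,2,3,4,5,6}}
  π1 = {{0,6},{1,2},{3},{4,5}}
  π2 = {{0,6},{1},{2},{3},{4},{5}}
Fixed point at round 3; 6 class(es).
class of 0: {0,6}; class of 6: {0,6}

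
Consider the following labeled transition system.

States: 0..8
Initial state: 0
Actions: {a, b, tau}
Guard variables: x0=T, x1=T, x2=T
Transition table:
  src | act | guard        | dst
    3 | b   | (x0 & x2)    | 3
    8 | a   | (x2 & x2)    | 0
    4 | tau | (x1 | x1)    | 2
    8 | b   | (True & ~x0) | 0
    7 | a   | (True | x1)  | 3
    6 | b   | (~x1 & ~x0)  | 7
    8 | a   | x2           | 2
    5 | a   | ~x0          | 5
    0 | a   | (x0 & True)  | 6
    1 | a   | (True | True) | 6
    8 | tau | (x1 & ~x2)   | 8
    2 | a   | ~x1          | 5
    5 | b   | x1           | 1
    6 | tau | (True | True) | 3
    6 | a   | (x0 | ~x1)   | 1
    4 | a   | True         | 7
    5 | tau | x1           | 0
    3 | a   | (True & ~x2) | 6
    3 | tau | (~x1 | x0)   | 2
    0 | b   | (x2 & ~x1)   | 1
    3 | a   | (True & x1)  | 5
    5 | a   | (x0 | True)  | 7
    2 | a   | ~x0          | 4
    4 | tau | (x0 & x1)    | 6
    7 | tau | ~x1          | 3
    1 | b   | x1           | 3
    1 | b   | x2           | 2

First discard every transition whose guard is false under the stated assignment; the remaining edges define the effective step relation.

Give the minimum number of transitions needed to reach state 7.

Answer: 4

Trace:
Breadth-first toward 7:
  depth 0: {0}
  depth 1: {6}
  depth 2: {1,3}
  depth 3: {2,5}
  depth 4: {7}
7 enters at depth 4; path a·tau·a·a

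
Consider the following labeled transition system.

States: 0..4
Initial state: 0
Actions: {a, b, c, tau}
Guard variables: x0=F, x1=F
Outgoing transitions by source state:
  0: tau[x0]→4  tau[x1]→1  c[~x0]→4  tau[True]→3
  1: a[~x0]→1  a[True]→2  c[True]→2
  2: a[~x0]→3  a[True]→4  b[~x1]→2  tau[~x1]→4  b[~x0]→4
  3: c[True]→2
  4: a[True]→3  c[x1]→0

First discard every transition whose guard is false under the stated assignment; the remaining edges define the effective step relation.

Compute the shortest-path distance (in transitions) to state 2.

Answer: 2

Trace:
Breadth-first toward 2:
  Layer 0: {0}
  Layer 1: {3,4}
  Layer 2: {2}
depth(2)=2, e.g. tau·c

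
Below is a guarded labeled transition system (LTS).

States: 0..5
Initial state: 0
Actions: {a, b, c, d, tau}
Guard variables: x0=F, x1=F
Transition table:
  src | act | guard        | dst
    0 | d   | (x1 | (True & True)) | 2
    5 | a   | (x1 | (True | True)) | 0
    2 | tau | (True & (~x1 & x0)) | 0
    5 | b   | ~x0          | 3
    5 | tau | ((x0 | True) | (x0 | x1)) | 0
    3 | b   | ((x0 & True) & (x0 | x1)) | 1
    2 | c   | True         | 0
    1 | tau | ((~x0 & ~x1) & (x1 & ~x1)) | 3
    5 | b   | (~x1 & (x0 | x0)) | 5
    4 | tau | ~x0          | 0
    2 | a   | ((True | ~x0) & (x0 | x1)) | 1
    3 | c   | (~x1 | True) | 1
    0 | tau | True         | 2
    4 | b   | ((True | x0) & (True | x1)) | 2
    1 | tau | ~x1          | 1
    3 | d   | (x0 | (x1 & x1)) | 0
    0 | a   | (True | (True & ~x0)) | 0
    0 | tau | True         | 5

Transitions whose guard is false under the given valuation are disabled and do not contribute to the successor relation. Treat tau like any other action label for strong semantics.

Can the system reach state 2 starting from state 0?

Guard filter leaves 12 enabled edge(s).
depth 0: {0}
depth 1: {2,5}  total {0,2,5}
depth 2: {3}  total {0,2,3,5}
depth 3: {1}  total {0,1,2,3,5}
Reach set: {0,1,2,3,5}
witness 2: d

Answer: REACHABLE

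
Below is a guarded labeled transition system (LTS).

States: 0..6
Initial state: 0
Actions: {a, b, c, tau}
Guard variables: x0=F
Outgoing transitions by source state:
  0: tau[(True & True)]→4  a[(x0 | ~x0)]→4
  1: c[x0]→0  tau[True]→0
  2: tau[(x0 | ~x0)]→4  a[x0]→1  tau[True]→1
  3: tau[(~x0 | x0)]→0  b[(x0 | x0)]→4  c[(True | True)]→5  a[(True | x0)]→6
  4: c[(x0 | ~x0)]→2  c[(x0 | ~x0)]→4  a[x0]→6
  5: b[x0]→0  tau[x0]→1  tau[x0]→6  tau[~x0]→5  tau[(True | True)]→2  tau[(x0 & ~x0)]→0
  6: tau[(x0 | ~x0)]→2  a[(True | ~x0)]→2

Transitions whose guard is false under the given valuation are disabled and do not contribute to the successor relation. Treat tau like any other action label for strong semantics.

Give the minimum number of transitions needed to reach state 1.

Layered search for 1:
  depth 0: {0}
  depth 1: {4}
  depth 2: {2}
  depth 3: {1}
1 enters at depth 3; path a·c·tau

Answer: 3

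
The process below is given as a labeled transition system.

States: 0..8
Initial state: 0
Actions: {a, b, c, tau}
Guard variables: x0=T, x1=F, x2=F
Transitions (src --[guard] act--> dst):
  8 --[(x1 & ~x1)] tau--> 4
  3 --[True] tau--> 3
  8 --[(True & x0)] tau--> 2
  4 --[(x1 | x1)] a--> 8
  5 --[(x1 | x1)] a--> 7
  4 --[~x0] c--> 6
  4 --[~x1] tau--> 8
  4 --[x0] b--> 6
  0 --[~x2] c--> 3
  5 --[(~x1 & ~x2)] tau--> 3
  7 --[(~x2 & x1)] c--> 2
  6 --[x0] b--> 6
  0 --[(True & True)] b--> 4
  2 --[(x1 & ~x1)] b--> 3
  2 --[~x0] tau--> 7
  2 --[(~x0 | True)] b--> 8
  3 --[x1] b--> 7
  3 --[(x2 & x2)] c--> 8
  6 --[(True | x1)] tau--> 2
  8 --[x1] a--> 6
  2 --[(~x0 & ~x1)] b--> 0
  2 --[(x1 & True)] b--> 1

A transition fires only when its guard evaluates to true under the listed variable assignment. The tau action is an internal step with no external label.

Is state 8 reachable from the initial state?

Answer: REACHABLE

Trace:
10 transition(s) survive guard evaluation.
L0 = {0}
L1 = {3,4}  total {0,3,4}
L2 = {6,8}  total {0,3,4,6,8}
L3 = {2}  total {0,2,3,4,6,8}
Reach set: {0,2,3,4,6,8}
trace reaching 8: b·tau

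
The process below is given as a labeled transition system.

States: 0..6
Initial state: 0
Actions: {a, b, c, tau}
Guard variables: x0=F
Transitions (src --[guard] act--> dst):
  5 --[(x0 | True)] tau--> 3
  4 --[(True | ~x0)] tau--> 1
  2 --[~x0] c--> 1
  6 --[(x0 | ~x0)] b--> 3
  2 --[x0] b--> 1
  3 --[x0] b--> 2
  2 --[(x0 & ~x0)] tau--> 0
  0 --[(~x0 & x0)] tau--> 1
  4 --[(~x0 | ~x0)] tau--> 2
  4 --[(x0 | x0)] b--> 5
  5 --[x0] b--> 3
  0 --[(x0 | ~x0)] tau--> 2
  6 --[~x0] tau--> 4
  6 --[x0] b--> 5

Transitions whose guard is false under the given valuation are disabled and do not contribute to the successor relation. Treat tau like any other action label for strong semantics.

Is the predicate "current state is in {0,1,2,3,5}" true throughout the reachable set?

Inv-set: {0,1,2,3,5}
Reachable = {0,1,2}
  0: safe
  1: safe
  2: safe

Answer: INVARIANT HOLDS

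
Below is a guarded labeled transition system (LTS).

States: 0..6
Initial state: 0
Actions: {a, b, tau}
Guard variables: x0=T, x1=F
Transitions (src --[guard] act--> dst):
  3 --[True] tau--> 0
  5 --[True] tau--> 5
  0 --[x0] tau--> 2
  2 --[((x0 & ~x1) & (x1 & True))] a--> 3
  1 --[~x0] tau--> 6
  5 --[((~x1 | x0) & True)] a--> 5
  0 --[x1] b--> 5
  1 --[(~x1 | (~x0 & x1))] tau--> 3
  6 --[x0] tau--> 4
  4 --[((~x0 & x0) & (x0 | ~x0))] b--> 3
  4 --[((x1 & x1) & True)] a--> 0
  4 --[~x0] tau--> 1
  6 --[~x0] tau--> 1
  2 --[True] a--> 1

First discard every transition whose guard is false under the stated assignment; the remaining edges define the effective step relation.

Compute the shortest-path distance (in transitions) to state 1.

Answer: 2

Working:
Breadth-first toward 1:
  depth 0: {0}
  depth 1: {2}
  depth 2: {1}
1 enters at depth 2; path tau·a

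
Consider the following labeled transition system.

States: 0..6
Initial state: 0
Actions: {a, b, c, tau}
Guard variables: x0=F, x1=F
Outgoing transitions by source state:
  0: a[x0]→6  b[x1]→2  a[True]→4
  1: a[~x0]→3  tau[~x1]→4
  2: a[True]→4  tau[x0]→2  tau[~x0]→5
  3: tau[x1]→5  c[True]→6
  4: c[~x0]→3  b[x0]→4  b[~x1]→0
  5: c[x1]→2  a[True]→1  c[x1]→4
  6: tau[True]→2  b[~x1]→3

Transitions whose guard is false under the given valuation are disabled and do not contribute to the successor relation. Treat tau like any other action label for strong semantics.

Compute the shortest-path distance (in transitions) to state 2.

BFS to 2:
  depth 0: {0}
  depth 1: {4}
  depth 2: {3}
  depth 3: {6}
  depth 4: {2}
depth(2)=4, e.g. a·c·c·tau

Answer: 4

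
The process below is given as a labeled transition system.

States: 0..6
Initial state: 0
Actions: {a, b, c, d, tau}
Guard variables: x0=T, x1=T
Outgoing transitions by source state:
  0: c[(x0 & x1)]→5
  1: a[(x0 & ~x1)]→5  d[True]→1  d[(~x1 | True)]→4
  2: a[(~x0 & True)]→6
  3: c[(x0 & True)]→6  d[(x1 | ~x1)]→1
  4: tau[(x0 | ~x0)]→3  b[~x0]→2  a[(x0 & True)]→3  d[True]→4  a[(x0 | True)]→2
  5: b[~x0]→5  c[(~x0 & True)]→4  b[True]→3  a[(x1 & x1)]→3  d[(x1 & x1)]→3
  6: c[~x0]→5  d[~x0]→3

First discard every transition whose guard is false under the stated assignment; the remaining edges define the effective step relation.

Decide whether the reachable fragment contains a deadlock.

Answer: DEADLOCK at state 2

Trace:
Reach set: {0,1,2,3,4,5,6}
  0: c→5  [1 exit(s)]
  1: d→1  d→4  [2 exit(s)]
  2: ∅  [no exit]
  3: c→6  d→1  [2 exit(s)]
  4: a→2  a→3  d→4  tau→3  [4 exit(s)]
  5: a→3  b→3  d→3  [3 exit(s)]
  6: ∅  [no exit]
witness 2: c·b·d·d·a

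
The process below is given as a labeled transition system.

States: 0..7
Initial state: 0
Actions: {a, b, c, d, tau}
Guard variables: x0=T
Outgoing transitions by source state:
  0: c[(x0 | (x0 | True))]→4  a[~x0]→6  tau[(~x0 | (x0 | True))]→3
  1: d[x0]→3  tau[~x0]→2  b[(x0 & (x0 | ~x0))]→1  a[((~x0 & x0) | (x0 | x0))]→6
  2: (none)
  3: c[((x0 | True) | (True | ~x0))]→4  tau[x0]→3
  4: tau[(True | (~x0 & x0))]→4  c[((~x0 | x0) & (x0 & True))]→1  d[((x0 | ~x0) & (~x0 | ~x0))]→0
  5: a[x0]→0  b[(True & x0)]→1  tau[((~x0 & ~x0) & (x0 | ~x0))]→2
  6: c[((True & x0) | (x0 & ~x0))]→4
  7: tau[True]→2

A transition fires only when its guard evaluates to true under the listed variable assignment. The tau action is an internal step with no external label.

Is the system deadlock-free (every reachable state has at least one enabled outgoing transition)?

Answer: DEADLOCK-FREE

Working:
Reach set: {0,1,3,4,6}
  0: c→4  tau→3  [deg 2]
  1: a→6  b→1  d→3  [deg 3]
  3: c→4  tau→3  [deg 2]
  4: c→1  tau→4  [deg 2]
  6: c→4  [deg 1]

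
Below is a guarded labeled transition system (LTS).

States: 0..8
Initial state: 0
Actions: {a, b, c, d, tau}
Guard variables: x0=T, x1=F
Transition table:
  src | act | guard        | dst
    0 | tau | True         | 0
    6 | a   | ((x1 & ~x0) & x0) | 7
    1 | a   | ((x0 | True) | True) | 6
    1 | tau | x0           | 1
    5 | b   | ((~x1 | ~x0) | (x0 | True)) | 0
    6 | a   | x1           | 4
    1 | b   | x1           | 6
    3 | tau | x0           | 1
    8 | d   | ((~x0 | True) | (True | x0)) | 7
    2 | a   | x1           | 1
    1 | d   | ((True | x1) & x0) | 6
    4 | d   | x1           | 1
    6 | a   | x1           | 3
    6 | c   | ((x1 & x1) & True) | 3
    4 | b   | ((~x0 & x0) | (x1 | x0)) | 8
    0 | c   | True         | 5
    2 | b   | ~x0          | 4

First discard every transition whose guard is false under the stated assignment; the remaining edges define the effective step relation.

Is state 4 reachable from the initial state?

Guard filter leaves 9 enabled edge(s).
L0 = {0}
L1 = {5}  total {0,5}
Reachable = {0,5}

Answer: UNREACHABLE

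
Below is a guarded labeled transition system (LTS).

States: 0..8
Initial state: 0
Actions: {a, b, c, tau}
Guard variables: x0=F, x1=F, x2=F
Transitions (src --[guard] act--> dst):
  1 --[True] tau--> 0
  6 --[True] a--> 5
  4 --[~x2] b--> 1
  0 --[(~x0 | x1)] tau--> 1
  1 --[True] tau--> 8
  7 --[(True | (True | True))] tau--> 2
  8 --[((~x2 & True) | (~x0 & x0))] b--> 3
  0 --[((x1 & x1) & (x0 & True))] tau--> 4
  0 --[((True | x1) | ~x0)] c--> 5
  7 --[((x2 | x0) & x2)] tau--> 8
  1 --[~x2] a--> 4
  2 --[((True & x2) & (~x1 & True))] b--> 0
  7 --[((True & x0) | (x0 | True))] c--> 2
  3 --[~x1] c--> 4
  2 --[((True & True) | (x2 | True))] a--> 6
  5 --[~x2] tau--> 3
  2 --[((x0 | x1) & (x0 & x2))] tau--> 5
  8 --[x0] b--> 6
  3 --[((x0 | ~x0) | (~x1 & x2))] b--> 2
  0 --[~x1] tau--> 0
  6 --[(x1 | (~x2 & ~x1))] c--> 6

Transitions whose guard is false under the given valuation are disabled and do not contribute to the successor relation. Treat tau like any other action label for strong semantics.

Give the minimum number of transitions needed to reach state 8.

Breadth-first toward 8:
  L0 = {0}
  L1 = {1,5}
  L2 = {3,4,8}
8 enters at depth 2; path tau·tau

Answer: 2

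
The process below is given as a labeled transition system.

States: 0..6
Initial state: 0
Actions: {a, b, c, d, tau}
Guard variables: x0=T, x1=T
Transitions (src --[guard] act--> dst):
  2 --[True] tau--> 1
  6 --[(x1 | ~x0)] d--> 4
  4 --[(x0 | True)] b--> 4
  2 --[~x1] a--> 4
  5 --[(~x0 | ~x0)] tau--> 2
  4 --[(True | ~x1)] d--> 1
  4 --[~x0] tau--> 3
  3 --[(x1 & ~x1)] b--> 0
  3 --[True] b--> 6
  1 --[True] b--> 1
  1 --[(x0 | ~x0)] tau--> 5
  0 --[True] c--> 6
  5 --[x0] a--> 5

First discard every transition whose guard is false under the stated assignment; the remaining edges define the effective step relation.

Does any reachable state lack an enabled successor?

R = {0,1,4,5,6}
  0: c→6  [1 exit(s)]
  1: b→1  tau→5  [2 exit(s)]
  4: b→4  d→1  [2 exit(s)]
  5: a→5  [1 exit(s)]
  6: d→4  [1 exit(s)]

Answer: DEADLOCK-FREE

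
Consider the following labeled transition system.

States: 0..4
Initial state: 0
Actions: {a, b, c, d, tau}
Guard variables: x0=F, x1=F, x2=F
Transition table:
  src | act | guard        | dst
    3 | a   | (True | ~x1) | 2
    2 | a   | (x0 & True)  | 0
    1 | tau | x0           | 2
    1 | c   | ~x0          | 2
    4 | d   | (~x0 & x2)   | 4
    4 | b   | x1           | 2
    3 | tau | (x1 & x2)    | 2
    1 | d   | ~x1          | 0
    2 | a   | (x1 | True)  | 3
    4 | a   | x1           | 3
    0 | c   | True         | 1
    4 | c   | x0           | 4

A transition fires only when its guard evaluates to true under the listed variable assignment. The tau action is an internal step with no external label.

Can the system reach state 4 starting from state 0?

After dropping false guards: 5 live edges.
Layer 0: {0}
Layer 1: {1}  cumulative {0,1}
Layer 2: {2}  cumulative {0,1,2}
Layer 3: {3}  cumulative {0,1,2,3}
R = {0,1,2,3}

Answer: UNREACHABLE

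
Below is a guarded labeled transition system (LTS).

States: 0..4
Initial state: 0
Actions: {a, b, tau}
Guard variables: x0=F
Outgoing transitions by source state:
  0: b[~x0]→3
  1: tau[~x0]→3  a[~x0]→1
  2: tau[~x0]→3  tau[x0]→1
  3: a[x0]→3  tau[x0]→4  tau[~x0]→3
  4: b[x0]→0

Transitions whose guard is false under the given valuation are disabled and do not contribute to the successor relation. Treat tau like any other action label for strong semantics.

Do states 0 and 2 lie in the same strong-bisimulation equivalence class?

Answer: NOT BISIMILAR

Trace:
Bisimulation quotient by refinement:
  P[0] = {{0,1,2,3,4}}
  P[1] = {{0},{1},{2,3},{4}}
stable after 2 split(s): 4 block(s)
0∈{0}, 2∈{2,3}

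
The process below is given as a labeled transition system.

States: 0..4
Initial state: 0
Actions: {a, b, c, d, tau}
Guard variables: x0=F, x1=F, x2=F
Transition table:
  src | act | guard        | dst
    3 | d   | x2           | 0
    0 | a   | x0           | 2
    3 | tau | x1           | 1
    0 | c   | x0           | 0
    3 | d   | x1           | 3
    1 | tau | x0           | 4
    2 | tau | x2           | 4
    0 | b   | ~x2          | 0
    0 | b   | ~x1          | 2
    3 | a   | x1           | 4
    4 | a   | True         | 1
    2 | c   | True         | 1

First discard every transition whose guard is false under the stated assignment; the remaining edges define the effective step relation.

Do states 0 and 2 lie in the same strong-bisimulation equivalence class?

Compute ~ classes (split until stable):
  round 0: {{0,1,2,3,4}}
  round 1: {{0},{1,3},{2},{4}}
Fixed point at round 2; 4 class(es).
0∈{0}, 2∈{2}

Answer: NOT BISIMILAR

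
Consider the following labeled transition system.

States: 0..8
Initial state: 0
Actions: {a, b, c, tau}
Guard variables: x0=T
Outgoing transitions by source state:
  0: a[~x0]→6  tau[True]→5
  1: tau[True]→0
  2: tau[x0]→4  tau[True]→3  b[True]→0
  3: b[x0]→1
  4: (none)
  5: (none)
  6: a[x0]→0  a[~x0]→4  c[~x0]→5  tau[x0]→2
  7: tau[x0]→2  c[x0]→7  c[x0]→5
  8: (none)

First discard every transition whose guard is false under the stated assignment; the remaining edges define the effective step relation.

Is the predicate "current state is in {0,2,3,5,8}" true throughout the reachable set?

Answer: INVARIANT HOLDS

Analysis:
Inv-set: {0,2,3,5,8}
R = {0,5}
  0: ok
  5: ok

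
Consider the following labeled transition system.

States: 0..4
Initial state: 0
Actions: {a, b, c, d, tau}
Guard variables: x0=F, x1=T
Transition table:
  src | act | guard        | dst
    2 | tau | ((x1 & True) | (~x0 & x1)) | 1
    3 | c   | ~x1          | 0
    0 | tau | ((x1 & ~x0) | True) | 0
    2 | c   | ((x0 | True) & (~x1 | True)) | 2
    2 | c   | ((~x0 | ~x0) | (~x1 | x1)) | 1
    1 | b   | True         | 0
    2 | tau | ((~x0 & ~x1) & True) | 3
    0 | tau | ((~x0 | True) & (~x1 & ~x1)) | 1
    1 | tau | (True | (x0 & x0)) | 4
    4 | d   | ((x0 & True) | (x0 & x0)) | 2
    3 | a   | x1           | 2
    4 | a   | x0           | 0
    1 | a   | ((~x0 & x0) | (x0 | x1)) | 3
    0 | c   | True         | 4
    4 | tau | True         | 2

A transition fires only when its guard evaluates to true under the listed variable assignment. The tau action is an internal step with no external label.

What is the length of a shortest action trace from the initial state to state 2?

Answer: 2

Working:
Breadth-first toward 2:
  depth 0: {0}
  depth 1: {4}
  depth 2: {2}
depth(2)=2, e.g. c·tau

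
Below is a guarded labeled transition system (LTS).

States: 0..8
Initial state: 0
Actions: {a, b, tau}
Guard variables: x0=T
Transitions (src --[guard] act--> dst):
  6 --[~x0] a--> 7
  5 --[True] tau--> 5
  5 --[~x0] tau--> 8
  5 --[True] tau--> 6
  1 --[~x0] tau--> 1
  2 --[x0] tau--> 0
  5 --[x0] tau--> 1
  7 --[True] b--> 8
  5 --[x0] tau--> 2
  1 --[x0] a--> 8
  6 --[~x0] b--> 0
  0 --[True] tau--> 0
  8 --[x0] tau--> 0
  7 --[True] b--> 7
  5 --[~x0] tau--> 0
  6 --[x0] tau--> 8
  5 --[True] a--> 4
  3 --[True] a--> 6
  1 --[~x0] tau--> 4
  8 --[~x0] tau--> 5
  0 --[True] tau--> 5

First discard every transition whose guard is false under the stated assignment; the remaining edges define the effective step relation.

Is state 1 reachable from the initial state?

Guard filter leaves 14 enabled edge(s).
L0 = {0}
L1 = {5}  total {0,5}
L2 = {1,2,4,6}  total {0,1,2,4,5,6}
L3 = {8}  total {0,1,2,4,5,6,8}
R = {0,1,2,4,5,6,8}
trace reaching 1: tau·tau

Answer: REACHABLE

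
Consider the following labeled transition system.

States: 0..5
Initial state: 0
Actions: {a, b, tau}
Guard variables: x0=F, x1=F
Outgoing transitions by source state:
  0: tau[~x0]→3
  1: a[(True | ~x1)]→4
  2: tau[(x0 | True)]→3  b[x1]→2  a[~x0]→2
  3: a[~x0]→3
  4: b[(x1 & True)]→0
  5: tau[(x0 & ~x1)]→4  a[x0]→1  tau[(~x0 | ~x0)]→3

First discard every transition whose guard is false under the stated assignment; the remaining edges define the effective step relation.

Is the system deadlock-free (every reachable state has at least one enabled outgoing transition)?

Answer: DEADLOCK-FREE

Trace:
R = {0,3}
  0: tau→3  [1 out]
  3: a→3  [1 out]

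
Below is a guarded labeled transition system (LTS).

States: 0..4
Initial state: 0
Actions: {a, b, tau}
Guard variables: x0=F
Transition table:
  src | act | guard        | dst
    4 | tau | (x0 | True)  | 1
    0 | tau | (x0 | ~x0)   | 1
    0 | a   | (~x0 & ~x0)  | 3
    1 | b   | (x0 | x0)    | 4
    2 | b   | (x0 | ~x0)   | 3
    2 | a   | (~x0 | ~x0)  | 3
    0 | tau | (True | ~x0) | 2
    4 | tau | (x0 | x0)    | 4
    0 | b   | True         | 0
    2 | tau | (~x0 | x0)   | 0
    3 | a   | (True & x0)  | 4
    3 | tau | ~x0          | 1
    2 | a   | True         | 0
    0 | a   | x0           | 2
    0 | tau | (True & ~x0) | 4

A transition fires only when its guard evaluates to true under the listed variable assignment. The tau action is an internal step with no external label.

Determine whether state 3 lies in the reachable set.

Answer: REACHABLE

Trace:
Guard filter leaves 11 enabled edge(s).
L0 = {0}
L1 = {1,2,3,4}  now seen {0,1,2,3,4}
R = {0,1,2,3,4}
witness 3: a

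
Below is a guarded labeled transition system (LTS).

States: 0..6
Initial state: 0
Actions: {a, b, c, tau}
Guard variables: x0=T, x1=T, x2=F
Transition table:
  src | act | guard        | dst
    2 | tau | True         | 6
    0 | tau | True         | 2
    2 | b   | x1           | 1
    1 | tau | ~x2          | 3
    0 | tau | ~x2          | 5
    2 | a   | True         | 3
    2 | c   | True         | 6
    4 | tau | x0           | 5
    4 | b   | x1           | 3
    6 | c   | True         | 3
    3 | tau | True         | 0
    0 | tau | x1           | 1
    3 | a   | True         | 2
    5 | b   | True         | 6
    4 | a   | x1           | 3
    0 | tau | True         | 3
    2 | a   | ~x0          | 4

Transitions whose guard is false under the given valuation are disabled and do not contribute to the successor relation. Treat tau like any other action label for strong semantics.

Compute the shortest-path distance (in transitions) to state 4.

Answer: UNREACHABLE

Working:
Breadth-first toward 4:
  Layer 0: {0}
  Layer 1: {1,2,3,5}
  Layer 2: {6}
4 never appears.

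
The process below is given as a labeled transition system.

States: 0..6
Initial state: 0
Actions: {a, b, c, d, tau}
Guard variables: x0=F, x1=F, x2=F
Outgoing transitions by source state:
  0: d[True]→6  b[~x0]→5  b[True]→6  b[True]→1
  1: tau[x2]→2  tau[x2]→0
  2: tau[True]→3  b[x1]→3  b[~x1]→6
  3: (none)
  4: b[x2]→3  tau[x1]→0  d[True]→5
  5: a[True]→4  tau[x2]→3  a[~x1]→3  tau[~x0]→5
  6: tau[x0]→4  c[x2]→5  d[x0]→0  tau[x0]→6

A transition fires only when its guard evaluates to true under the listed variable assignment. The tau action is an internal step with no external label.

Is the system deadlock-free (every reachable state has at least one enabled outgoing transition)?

Reach set: {0,1,3,4,5,6}
  0: b→1  b→5  b→6  d→6  [4 exit(s)]
  1: ∅  [deadlock]
  3: ∅  [deadlock]
  4: d→5  [1 exit(s)]
  5: a→3  a→4  tau→5  [3 exit(s)]
  6: ∅  [deadlock]
trace reaching 1: b

Answer: DEADLOCK at state 1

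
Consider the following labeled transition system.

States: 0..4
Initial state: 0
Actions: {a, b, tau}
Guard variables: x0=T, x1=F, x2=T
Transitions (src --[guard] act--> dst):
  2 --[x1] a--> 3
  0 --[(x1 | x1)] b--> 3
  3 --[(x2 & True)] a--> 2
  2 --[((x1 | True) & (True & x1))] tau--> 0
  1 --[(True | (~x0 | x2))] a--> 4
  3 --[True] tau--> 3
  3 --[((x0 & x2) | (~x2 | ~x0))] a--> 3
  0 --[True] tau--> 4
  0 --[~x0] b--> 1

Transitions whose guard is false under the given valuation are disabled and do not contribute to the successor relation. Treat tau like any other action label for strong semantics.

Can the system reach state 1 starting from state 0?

Answer: UNREACHABLE

Working:
Guard filter leaves 5 enabled edge(s).
Layer 0: {0}
Layer 1: {4}  cumulative {0,4}
Reach set: {0,4}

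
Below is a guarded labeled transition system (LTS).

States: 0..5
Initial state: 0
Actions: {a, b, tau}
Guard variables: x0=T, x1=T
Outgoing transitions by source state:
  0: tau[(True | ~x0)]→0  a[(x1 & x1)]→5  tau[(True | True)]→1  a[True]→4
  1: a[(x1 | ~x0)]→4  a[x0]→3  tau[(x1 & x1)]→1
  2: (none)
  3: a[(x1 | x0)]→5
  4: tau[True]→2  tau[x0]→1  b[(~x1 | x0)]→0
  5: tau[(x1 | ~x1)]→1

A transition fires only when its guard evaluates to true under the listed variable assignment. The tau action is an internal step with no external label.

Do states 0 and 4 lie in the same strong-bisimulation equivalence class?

Answer: NOT BISIMILAR

Analysis:
Compute ~ classes (split until stable):
  π0 = {{0,1,2,3,4,5}}
  π1 = {{0,1},{2},{3},{4},{5}}
  π2 = {{0},{1},{2},{3},{4},{5}}
Fixed point at round 3; 6 class(es).
class of 0: {0}; class of 4: {4}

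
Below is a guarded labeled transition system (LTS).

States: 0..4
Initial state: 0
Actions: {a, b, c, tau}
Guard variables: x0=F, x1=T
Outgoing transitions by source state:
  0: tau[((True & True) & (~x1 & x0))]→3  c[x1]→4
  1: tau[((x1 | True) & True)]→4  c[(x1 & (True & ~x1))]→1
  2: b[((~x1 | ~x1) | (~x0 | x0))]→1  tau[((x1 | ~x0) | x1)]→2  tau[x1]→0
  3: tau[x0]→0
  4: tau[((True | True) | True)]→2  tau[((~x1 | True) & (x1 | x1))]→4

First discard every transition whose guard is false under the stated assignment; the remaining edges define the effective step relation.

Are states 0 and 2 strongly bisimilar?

Answer: NOT BISIMILAR

Trace:
Compute ~ classes (split until stable):
  π0 = {{0,1,2,3,4}}
  π1 = {{0},{1,4},{2},{3}}
  π2 = {{0},{1},{2},{3},{4}}
stable after 3 split(s): 5 block(s)
[0]={0}  [2]={2}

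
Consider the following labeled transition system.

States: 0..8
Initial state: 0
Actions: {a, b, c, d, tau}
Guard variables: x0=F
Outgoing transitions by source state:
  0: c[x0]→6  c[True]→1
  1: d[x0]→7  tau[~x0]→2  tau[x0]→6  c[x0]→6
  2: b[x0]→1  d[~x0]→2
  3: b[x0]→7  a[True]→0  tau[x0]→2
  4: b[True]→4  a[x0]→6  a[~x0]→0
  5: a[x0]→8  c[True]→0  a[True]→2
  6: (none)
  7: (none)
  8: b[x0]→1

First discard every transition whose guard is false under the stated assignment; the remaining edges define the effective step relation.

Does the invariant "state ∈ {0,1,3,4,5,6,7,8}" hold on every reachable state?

Inv-set: {0,1,3,4,5,6,7,8}
Reachable = {0,1,2}
  0: ok
  1: ok
  2: VIOLATES
witness against invariant: c·tau → 2

Answer: INVARIANT VIOLATED at state 2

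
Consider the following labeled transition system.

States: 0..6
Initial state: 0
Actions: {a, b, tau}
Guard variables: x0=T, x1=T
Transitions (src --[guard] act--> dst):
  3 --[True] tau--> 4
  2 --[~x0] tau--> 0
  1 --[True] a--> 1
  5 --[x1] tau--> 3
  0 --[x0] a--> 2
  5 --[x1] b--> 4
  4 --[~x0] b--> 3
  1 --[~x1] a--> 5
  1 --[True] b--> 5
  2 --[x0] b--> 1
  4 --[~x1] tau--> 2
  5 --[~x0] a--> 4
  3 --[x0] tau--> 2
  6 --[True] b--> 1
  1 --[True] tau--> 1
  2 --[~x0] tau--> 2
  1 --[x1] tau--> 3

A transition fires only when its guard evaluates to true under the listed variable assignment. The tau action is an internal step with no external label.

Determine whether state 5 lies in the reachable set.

Answer: REACHABLE

Trace:
After dropping false guards: 11 live edges.
L0 = {0}
L1 = {2}  cumulative {0,2}
L2 = {1}  cumulative {0,1,2}
L3 = {3,5}  cumulative {0,1,2,3,5}
L4 = {4}  cumulative {0,1,2,3,4,5}
Reach set: {0,1,2,3,4,5}
witness 5: a·b·b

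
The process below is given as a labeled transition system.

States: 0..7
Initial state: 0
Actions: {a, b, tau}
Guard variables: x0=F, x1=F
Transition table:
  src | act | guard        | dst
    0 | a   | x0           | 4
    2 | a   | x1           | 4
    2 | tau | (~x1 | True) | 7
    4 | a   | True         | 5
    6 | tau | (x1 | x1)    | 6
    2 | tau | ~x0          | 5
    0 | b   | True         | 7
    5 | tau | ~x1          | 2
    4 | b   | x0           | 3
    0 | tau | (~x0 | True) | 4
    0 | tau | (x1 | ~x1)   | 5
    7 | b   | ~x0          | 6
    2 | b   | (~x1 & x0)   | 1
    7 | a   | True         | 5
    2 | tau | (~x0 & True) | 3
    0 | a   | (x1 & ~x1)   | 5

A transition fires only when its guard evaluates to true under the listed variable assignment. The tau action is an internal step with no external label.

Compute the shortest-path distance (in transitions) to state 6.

Layered search for 6:
  L0 = {0}
  L1 = {4,5,7}
  L2 = {2,6}
6 enters at depth 2; path b·b

Answer: 2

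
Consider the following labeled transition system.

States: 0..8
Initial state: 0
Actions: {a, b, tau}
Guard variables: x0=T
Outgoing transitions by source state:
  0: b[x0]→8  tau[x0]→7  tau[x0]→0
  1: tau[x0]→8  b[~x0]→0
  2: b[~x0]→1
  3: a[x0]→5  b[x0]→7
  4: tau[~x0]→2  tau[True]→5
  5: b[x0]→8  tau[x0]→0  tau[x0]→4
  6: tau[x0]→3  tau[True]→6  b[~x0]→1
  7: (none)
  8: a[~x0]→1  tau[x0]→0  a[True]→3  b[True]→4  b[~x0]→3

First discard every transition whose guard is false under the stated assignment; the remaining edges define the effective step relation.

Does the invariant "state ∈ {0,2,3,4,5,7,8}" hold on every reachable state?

Answer: INVARIANT HOLDS

Trace:
Safe = {0,2,3,4,5,7,8}
Reachable = {0,3,4,5,7,8}
  0: ok
  3: ok
  4: ok
  5: ok
  7: ok
  8: ok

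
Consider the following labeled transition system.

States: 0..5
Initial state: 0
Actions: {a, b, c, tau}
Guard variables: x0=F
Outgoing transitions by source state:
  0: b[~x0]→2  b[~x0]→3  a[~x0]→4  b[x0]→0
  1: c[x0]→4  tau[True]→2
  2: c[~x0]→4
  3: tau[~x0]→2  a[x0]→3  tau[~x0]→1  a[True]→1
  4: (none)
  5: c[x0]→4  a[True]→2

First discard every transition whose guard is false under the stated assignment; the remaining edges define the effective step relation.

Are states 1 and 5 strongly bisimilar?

Refine partition for ~:
  P[0] = {{0,1,2,3,4,5}}
  P[1] = {{0},{1},{2},{3},{4},{5}}
Fixed point at round 2; 6 class(es).
[1]={1}  [5]={5}

Answer: NOT BISIMILAR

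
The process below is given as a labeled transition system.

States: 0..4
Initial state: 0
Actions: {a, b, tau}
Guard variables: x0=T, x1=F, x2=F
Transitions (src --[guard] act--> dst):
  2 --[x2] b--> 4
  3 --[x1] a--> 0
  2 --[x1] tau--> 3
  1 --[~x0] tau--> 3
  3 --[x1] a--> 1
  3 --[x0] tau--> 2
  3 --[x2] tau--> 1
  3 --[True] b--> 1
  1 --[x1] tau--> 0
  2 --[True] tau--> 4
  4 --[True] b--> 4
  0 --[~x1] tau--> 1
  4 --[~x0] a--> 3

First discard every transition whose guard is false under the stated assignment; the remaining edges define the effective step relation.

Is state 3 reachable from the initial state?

Answer: UNREACHABLE

Analysis:
Guard filter leaves 5 enabled edge(s).
L0 = {0}
L1 = {1}  now seen {0,1}
R = {0,1}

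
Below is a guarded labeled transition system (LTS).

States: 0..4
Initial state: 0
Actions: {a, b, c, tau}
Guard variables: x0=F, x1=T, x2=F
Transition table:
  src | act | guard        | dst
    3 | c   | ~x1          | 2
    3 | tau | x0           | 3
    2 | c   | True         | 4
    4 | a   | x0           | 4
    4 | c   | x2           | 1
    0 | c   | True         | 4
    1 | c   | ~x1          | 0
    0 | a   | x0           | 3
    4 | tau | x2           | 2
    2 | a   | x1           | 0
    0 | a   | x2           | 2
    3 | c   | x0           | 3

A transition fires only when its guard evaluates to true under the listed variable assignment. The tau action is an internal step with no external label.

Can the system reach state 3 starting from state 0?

Answer: UNREACHABLE

Analysis:
3 transition(s) survive guard evaluation.
Layer 0: {0}
Layer 1: {4}  total {0,4}
Reachable = {0,4}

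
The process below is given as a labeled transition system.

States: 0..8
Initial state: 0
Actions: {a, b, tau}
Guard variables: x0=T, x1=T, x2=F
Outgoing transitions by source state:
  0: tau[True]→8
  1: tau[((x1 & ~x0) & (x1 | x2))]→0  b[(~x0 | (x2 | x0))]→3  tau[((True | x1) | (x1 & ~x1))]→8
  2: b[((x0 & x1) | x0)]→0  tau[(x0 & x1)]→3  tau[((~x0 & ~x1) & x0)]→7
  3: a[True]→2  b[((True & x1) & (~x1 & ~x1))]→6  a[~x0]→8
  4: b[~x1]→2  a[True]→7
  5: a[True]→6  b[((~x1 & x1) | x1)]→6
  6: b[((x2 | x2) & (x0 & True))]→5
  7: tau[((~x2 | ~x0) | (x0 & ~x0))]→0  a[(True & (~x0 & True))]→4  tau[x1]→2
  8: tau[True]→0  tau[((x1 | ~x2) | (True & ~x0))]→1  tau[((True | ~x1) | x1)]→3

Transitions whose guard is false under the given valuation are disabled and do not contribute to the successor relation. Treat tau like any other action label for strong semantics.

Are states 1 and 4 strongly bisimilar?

Bisimulation quotient by refinement:
  round 0: {{0,1,2,3,4,5,6,7,8}}
  round 1: {{0,7,8},{1,2},{3,4},{5},{6}}
  round 2: {{0},{1},{2},{3},{4},{5},{6},{7},{8}}
Fixed point at round 3; 9 class(es).
[1]={1}  [4]={4}

Answer: NOT BISIMILAR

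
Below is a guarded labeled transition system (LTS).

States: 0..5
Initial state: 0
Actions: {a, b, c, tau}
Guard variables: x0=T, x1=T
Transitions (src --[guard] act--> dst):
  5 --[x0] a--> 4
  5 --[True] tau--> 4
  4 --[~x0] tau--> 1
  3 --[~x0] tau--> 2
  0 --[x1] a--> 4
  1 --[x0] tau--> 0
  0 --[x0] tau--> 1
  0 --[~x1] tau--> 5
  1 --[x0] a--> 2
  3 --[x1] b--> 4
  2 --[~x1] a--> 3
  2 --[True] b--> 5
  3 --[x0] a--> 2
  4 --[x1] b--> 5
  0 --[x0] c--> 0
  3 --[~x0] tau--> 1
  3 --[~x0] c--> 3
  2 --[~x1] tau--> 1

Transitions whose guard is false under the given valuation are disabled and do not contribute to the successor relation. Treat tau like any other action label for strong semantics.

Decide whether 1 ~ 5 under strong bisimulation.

Refine partition for ~:
  round 0: {{0,1,2,3,4,5}}
  round 1: {{0},{1,5},{2,4},{3}}
  round 2: {{0},{1},{2,4},{3},{5}}
5 equivalence class(es) (converged in 3)
[1]={1}  [5]={5}

Answer: NOT BISIMILAR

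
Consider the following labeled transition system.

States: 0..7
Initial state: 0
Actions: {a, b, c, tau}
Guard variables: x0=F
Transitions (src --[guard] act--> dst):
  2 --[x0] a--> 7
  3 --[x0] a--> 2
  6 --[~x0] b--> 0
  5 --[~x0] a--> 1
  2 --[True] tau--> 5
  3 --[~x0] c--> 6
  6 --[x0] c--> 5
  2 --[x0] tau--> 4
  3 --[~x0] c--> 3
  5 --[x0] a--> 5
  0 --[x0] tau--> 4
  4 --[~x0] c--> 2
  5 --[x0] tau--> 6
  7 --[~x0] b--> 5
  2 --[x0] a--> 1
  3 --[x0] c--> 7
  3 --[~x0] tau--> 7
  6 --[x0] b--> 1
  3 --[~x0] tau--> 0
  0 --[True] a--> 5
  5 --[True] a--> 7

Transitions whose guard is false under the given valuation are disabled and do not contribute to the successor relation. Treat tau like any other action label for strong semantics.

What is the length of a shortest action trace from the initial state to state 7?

Breadth-first toward 7:
  L0 = {0}
  L1 = {5}
  L2 = {1,7}
7 enters at depth 2; path a·a

Answer: 2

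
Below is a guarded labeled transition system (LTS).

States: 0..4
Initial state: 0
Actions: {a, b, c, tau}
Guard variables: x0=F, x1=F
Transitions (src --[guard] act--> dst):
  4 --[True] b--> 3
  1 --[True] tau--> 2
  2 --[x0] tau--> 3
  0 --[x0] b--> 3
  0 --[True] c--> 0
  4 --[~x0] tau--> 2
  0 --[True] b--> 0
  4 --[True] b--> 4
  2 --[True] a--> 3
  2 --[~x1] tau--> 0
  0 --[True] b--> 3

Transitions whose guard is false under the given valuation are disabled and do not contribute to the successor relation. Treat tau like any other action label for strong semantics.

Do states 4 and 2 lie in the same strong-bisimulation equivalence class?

Refine partition for ~:
  round 0: {{0,1,2,3,4}}
  round 1: {{0},{1},{2},{3},{4}}
5 equivalence class(es) (converged in 2)
4∈{4}, 2∈{2}

Answer: NOT BISIMILAR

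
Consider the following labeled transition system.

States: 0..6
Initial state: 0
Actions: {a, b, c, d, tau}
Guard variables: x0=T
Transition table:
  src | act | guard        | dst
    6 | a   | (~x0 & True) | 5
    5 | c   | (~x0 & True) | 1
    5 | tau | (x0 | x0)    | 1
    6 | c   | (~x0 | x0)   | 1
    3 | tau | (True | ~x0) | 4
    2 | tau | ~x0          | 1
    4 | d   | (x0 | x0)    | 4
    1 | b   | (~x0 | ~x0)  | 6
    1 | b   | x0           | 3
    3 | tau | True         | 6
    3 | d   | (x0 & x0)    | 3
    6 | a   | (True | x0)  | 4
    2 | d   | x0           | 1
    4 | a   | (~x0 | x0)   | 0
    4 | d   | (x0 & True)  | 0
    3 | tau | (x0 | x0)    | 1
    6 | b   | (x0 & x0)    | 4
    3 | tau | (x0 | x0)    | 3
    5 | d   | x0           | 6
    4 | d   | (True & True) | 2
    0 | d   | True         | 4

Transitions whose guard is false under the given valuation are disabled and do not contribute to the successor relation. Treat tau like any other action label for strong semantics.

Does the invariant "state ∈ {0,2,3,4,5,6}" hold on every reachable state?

Allowed set {0,2,3,4,5,6}
Reach set: {0,1,2,3,4,6}
  0: safe
  1: outside
  2: safe
  3: safe
  4: safe
  6: safe
counterexample path to 1: d·d·d

Answer: INVARIANT VIOLATED at state 1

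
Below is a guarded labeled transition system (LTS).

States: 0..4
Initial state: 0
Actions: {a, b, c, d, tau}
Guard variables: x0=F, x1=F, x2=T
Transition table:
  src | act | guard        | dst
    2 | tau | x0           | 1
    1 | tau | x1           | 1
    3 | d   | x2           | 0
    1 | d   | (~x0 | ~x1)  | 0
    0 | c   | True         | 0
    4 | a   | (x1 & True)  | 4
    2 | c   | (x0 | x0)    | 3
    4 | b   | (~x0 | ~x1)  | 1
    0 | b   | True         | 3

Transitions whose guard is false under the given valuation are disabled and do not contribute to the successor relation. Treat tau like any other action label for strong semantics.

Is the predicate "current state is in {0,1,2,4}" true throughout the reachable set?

Inv-set: {0,1,2,4}
Reach set: {0,3}
  0: ✓
  3: ✗ unsafe
witness against invariant: b → 3

Answer: INVARIANT VIOLATED at state 3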